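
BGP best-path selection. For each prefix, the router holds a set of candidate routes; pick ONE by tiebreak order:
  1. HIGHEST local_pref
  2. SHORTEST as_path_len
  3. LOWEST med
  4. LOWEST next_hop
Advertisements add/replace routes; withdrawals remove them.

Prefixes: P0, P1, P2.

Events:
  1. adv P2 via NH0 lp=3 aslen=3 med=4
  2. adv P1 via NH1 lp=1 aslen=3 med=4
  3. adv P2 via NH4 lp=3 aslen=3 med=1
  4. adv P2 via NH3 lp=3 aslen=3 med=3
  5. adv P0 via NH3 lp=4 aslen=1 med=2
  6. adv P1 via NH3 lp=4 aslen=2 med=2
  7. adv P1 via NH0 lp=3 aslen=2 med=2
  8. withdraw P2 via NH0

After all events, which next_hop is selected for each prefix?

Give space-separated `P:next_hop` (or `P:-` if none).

Op 1: best P0=- P1=- P2=NH0
Op 2: best P0=- P1=NH1 P2=NH0
Op 3: best P0=- P1=NH1 P2=NH4
Op 4: best P0=- P1=NH1 P2=NH4
Op 5: best P0=NH3 P1=NH1 P2=NH4
Op 6: best P0=NH3 P1=NH3 P2=NH4
Op 7: best P0=NH3 P1=NH3 P2=NH4
Op 8: best P0=NH3 P1=NH3 P2=NH4

Answer: P0:NH3 P1:NH3 P2:NH4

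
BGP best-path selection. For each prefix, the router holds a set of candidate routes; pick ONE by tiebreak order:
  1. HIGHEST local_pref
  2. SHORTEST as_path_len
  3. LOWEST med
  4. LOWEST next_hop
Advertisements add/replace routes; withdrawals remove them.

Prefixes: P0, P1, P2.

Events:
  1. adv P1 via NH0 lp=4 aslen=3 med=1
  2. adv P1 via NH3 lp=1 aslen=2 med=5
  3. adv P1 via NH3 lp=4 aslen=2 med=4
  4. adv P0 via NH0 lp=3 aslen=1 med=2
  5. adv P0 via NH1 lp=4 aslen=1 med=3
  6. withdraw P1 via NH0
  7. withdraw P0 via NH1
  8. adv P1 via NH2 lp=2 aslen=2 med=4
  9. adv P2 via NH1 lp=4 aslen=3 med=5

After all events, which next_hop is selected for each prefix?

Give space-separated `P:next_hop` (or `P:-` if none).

Op 1: best P0=- P1=NH0 P2=-
Op 2: best P0=- P1=NH0 P2=-
Op 3: best P0=- P1=NH3 P2=-
Op 4: best P0=NH0 P1=NH3 P2=-
Op 5: best P0=NH1 P1=NH3 P2=-
Op 6: best P0=NH1 P1=NH3 P2=-
Op 7: best P0=NH0 P1=NH3 P2=-
Op 8: best P0=NH0 P1=NH3 P2=-
Op 9: best P0=NH0 P1=NH3 P2=NH1

Answer: P0:NH0 P1:NH3 P2:NH1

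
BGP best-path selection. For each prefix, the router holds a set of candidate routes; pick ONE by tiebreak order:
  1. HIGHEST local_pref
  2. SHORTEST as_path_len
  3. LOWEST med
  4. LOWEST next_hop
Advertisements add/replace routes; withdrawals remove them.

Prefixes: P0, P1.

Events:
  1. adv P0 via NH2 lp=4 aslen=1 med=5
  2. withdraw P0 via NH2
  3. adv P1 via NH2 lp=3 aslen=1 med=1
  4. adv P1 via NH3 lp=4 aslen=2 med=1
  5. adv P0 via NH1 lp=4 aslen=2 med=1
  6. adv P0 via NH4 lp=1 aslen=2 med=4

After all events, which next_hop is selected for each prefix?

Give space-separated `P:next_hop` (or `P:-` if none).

Op 1: best P0=NH2 P1=-
Op 2: best P0=- P1=-
Op 3: best P0=- P1=NH2
Op 4: best P0=- P1=NH3
Op 5: best P0=NH1 P1=NH3
Op 6: best P0=NH1 P1=NH3

Answer: P0:NH1 P1:NH3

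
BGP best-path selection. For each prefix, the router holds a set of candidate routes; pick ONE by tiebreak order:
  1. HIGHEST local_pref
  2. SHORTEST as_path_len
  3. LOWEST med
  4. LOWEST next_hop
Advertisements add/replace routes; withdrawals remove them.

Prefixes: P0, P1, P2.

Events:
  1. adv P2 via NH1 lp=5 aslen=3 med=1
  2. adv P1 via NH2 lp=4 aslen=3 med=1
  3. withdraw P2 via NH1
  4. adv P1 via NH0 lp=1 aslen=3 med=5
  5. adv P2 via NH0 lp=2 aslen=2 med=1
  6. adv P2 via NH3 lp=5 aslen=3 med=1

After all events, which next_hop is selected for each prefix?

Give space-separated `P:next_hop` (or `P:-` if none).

Op 1: best P0=- P1=- P2=NH1
Op 2: best P0=- P1=NH2 P2=NH1
Op 3: best P0=- P1=NH2 P2=-
Op 4: best P0=- P1=NH2 P2=-
Op 5: best P0=- P1=NH2 P2=NH0
Op 6: best P0=- P1=NH2 P2=NH3

Answer: P0:- P1:NH2 P2:NH3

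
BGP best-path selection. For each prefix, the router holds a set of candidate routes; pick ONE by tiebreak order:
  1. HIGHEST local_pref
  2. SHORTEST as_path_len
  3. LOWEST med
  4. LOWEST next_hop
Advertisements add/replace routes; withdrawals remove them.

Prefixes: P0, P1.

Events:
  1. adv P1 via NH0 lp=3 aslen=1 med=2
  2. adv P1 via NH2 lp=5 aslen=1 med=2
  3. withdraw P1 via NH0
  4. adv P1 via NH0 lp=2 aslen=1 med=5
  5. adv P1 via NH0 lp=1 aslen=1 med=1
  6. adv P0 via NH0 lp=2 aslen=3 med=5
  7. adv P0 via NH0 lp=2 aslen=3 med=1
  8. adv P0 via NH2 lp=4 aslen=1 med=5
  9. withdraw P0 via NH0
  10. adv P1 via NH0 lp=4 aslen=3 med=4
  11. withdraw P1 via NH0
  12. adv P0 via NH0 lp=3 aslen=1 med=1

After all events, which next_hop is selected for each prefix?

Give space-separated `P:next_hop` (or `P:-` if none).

Answer: P0:NH2 P1:NH2

Derivation:
Op 1: best P0=- P1=NH0
Op 2: best P0=- P1=NH2
Op 3: best P0=- P1=NH2
Op 4: best P0=- P1=NH2
Op 5: best P0=- P1=NH2
Op 6: best P0=NH0 P1=NH2
Op 7: best P0=NH0 P1=NH2
Op 8: best P0=NH2 P1=NH2
Op 9: best P0=NH2 P1=NH2
Op 10: best P0=NH2 P1=NH2
Op 11: best P0=NH2 P1=NH2
Op 12: best P0=NH2 P1=NH2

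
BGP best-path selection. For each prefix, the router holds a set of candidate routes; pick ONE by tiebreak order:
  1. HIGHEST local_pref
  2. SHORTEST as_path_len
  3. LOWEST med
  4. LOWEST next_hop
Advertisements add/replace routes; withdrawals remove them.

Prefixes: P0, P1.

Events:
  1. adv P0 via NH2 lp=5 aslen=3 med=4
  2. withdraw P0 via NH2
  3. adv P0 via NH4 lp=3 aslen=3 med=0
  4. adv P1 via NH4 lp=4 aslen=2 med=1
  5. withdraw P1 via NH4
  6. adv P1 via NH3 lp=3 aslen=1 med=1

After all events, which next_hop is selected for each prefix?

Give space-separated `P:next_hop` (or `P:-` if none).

Op 1: best P0=NH2 P1=-
Op 2: best P0=- P1=-
Op 3: best P0=NH4 P1=-
Op 4: best P0=NH4 P1=NH4
Op 5: best P0=NH4 P1=-
Op 6: best P0=NH4 P1=NH3

Answer: P0:NH4 P1:NH3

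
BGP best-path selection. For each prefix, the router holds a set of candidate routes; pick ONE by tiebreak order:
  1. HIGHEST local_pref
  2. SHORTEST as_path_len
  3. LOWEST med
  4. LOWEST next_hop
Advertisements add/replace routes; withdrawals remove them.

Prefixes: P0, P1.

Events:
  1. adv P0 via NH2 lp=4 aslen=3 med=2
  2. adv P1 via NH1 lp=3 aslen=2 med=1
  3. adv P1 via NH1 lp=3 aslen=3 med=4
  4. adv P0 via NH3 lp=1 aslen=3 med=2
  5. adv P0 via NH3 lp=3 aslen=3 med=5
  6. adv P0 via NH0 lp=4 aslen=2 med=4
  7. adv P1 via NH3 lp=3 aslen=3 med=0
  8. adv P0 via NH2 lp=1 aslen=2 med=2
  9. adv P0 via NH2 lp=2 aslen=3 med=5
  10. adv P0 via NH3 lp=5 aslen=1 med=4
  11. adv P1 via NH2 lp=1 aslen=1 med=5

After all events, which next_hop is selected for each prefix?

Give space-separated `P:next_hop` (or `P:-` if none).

Answer: P0:NH3 P1:NH3

Derivation:
Op 1: best P0=NH2 P1=-
Op 2: best P0=NH2 P1=NH1
Op 3: best P0=NH2 P1=NH1
Op 4: best P0=NH2 P1=NH1
Op 5: best P0=NH2 P1=NH1
Op 6: best P0=NH0 P1=NH1
Op 7: best P0=NH0 P1=NH3
Op 8: best P0=NH0 P1=NH3
Op 9: best P0=NH0 P1=NH3
Op 10: best P0=NH3 P1=NH3
Op 11: best P0=NH3 P1=NH3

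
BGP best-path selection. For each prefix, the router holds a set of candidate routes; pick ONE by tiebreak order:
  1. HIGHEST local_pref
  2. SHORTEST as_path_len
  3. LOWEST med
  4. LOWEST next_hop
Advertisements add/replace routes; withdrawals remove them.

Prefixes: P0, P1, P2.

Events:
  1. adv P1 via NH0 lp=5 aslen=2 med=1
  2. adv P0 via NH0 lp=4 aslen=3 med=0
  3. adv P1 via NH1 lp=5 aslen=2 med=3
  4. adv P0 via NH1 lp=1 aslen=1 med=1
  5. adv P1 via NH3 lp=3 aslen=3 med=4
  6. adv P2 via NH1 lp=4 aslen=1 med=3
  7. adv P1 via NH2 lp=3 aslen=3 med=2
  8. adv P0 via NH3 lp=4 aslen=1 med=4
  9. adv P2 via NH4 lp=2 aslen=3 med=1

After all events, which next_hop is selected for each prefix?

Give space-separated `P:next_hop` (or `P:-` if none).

Op 1: best P0=- P1=NH0 P2=-
Op 2: best P0=NH0 P1=NH0 P2=-
Op 3: best P0=NH0 P1=NH0 P2=-
Op 4: best P0=NH0 P1=NH0 P2=-
Op 5: best P0=NH0 P1=NH0 P2=-
Op 6: best P0=NH0 P1=NH0 P2=NH1
Op 7: best P0=NH0 P1=NH0 P2=NH1
Op 8: best P0=NH3 P1=NH0 P2=NH1
Op 9: best P0=NH3 P1=NH0 P2=NH1

Answer: P0:NH3 P1:NH0 P2:NH1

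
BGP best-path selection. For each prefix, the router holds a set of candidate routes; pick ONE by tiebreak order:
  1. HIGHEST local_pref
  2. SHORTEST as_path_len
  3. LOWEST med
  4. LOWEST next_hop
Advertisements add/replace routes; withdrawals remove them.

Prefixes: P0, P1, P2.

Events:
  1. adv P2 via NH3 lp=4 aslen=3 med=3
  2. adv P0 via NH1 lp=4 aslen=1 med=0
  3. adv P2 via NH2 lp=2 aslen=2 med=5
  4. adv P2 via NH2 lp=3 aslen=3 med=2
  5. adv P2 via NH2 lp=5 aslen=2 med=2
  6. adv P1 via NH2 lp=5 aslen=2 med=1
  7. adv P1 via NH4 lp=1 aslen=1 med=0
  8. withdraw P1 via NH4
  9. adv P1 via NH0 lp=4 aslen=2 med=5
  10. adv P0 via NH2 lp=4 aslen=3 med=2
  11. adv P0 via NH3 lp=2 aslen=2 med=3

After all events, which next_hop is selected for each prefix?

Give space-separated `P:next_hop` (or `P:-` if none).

Answer: P0:NH1 P1:NH2 P2:NH2

Derivation:
Op 1: best P0=- P1=- P2=NH3
Op 2: best P0=NH1 P1=- P2=NH3
Op 3: best P0=NH1 P1=- P2=NH3
Op 4: best P0=NH1 P1=- P2=NH3
Op 5: best P0=NH1 P1=- P2=NH2
Op 6: best P0=NH1 P1=NH2 P2=NH2
Op 7: best P0=NH1 P1=NH2 P2=NH2
Op 8: best P0=NH1 P1=NH2 P2=NH2
Op 9: best P0=NH1 P1=NH2 P2=NH2
Op 10: best P0=NH1 P1=NH2 P2=NH2
Op 11: best P0=NH1 P1=NH2 P2=NH2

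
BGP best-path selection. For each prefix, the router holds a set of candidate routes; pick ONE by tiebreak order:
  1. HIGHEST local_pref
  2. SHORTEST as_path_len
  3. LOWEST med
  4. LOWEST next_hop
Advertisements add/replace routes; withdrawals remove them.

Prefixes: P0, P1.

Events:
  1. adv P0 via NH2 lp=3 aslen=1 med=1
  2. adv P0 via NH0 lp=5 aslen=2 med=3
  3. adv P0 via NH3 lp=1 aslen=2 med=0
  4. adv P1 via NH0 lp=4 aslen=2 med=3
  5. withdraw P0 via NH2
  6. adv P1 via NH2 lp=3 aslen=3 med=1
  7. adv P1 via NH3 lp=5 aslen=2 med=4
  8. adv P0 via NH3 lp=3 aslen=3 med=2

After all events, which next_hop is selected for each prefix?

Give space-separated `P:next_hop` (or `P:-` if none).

Op 1: best P0=NH2 P1=-
Op 2: best P0=NH0 P1=-
Op 3: best P0=NH0 P1=-
Op 4: best P0=NH0 P1=NH0
Op 5: best P0=NH0 P1=NH0
Op 6: best P0=NH0 P1=NH0
Op 7: best P0=NH0 P1=NH3
Op 8: best P0=NH0 P1=NH3

Answer: P0:NH0 P1:NH3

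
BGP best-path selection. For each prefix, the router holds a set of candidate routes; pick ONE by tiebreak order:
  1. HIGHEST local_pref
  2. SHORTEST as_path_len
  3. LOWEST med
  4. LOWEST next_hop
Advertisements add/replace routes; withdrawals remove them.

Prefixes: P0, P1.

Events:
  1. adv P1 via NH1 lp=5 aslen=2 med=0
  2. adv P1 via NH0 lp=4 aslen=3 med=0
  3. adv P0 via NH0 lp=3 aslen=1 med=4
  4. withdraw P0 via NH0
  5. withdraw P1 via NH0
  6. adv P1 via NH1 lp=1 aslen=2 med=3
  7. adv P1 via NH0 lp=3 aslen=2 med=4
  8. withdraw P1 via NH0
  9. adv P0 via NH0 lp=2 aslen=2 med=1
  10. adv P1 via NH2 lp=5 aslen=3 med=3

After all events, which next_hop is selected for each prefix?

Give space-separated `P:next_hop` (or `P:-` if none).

Op 1: best P0=- P1=NH1
Op 2: best P0=- P1=NH1
Op 3: best P0=NH0 P1=NH1
Op 4: best P0=- P1=NH1
Op 5: best P0=- P1=NH1
Op 6: best P0=- P1=NH1
Op 7: best P0=- P1=NH0
Op 8: best P0=- P1=NH1
Op 9: best P0=NH0 P1=NH1
Op 10: best P0=NH0 P1=NH2

Answer: P0:NH0 P1:NH2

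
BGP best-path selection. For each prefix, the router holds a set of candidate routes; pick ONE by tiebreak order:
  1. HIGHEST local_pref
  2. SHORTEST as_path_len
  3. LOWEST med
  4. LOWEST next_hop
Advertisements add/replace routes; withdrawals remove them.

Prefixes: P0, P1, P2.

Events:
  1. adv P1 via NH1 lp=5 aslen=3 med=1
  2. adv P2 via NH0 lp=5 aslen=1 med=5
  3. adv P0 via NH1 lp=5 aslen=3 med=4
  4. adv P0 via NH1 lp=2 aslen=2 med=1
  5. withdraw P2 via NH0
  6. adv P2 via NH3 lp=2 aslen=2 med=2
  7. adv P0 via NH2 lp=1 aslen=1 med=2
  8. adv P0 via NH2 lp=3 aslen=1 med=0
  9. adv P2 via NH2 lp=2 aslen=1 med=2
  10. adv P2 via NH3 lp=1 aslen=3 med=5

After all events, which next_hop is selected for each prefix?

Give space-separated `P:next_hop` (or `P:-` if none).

Op 1: best P0=- P1=NH1 P2=-
Op 2: best P0=- P1=NH1 P2=NH0
Op 3: best P0=NH1 P1=NH1 P2=NH0
Op 4: best P0=NH1 P1=NH1 P2=NH0
Op 5: best P0=NH1 P1=NH1 P2=-
Op 6: best P0=NH1 P1=NH1 P2=NH3
Op 7: best P0=NH1 P1=NH1 P2=NH3
Op 8: best P0=NH2 P1=NH1 P2=NH3
Op 9: best P0=NH2 P1=NH1 P2=NH2
Op 10: best P0=NH2 P1=NH1 P2=NH2

Answer: P0:NH2 P1:NH1 P2:NH2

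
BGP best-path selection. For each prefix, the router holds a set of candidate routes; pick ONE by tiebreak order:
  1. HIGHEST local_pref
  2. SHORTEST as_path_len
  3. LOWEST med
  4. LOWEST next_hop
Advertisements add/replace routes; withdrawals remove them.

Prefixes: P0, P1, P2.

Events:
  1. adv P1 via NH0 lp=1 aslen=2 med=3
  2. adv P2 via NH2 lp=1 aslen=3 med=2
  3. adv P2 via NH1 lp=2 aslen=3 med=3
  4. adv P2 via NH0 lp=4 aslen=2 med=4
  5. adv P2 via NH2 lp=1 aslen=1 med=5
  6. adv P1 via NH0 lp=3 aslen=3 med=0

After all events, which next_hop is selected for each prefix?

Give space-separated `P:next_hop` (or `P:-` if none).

Answer: P0:- P1:NH0 P2:NH0

Derivation:
Op 1: best P0=- P1=NH0 P2=-
Op 2: best P0=- P1=NH0 P2=NH2
Op 3: best P0=- P1=NH0 P2=NH1
Op 4: best P0=- P1=NH0 P2=NH0
Op 5: best P0=- P1=NH0 P2=NH0
Op 6: best P0=- P1=NH0 P2=NH0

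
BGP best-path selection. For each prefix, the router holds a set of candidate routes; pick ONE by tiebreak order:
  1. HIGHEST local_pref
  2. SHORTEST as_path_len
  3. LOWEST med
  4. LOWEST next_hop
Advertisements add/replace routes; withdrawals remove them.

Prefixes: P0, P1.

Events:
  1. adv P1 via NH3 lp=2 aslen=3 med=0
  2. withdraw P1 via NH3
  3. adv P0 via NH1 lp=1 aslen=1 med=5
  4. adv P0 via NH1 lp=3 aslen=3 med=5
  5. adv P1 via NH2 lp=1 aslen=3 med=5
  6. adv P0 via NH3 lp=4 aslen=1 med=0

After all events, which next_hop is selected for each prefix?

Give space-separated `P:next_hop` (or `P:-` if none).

Answer: P0:NH3 P1:NH2

Derivation:
Op 1: best P0=- P1=NH3
Op 2: best P0=- P1=-
Op 3: best P0=NH1 P1=-
Op 4: best P0=NH1 P1=-
Op 5: best P0=NH1 P1=NH2
Op 6: best P0=NH3 P1=NH2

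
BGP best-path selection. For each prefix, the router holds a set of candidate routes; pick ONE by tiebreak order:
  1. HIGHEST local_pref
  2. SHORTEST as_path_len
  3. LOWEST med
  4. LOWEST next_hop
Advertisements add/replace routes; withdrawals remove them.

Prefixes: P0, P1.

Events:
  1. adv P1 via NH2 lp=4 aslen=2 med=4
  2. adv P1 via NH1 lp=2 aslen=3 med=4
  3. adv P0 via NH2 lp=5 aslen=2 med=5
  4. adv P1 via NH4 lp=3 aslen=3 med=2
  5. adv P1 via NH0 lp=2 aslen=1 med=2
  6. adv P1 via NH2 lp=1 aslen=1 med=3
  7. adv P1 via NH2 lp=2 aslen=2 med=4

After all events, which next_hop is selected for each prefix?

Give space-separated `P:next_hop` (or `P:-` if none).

Answer: P0:NH2 P1:NH4

Derivation:
Op 1: best P0=- P1=NH2
Op 2: best P0=- P1=NH2
Op 3: best P0=NH2 P1=NH2
Op 4: best P0=NH2 P1=NH2
Op 5: best P0=NH2 P1=NH2
Op 6: best P0=NH2 P1=NH4
Op 7: best P0=NH2 P1=NH4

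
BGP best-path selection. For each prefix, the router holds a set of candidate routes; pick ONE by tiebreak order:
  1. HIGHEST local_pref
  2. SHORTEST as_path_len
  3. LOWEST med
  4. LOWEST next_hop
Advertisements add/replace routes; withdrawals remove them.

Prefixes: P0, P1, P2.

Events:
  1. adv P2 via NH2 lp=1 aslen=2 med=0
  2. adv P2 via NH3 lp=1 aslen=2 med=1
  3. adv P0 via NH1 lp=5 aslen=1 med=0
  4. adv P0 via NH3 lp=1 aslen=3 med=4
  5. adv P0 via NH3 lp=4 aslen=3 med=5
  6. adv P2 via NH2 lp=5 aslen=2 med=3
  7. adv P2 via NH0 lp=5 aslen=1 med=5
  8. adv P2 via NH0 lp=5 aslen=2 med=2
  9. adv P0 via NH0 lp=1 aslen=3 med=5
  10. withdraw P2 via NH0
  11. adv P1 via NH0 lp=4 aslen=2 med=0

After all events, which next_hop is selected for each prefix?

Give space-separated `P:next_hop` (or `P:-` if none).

Answer: P0:NH1 P1:NH0 P2:NH2

Derivation:
Op 1: best P0=- P1=- P2=NH2
Op 2: best P0=- P1=- P2=NH2
Op 3: best P0=NH1 P1=- P2=NH2
Op 4: best P0=NH1 P1=- P2=NH2
Op 5: best P0=NH1 P1=- P2=NH2
Op 6: best P0=NH1 P1=- P2=NH2
Op 7: best P0=NH1 P1=- P2=NH0
Op 8: best P0=NH1 P1=- P2=NH0
Op 9: best P0=NH1 P1=- P2=NH0
Op 10: best P0=NH1 P1=- P2=NH2
Op 11: best P0=NH1 P1=NH0 P2=NH2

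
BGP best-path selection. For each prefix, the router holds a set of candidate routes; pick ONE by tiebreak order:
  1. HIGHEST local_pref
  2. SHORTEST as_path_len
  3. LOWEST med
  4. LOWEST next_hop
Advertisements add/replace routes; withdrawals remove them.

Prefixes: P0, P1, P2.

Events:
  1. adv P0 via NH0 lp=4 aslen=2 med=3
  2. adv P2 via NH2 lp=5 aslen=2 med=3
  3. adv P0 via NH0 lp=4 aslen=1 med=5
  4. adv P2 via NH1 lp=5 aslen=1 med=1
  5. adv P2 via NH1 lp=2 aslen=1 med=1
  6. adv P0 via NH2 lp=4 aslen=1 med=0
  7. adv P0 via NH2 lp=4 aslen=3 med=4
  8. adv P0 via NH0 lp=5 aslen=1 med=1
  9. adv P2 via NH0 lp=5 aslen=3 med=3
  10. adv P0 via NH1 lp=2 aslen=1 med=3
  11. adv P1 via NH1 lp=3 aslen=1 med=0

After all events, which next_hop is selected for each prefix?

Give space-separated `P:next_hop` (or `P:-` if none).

Op 1: best P0=NH0 P1=- P2=-
Op 2: best P0=NH0 P1=- P2=NH2
Op 3: best P0=NH0 P1=- P2=NH2
Op 4: best P0=NH0 P1=- P2=NH1
Op 5: best P0=NH0 P1=- P2=NH2
Op 6: best P0=NH2 P1=- P2=NH2
Op 7: best P0=NH0 P1=- P2=NH2
Op 8: best P0=NH0 P1=- P2=NH2
Op 9: best P0=NH0 P1=- P2=NH2
Op 10: best P0=NH0 P1=- P2=NH2
Op 11: best P0=NH0 P1=NH1 P2=NH2

Answer: P0:NH0 P1:NH1 P2:NH2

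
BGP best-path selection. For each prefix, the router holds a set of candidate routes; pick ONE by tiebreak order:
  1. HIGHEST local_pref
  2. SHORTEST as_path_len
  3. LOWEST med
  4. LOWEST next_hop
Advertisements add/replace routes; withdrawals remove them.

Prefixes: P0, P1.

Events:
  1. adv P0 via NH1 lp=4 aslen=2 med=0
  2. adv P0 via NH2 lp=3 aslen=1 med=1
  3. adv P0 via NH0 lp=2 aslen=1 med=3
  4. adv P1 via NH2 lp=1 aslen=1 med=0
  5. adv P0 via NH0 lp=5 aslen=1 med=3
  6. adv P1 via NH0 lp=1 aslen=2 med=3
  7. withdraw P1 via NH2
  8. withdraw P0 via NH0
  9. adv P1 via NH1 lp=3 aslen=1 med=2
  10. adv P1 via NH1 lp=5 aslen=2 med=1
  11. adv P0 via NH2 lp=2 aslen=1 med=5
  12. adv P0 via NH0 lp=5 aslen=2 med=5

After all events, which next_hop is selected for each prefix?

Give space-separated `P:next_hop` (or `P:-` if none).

Op 1: best P0=NH1 P1=-
Op 2: best P0=NH1 P1=-
Op 3: best P0=NH1 P1=-
Op 4: best P0=NH1 P1=NH2
Op 5: best P0=NH0 P1=NH2
Op 6: best P0=NH0 P1=NH2
Op 7: best P0=NH0 P1=NH0
Op 8: best P0=NH1 P1=NH0
Op 9: best P0=NH1 P1=NH1
Op 10: best P0=NH1 P1=NH1
Op 11: best P0=NH1 P1=NH1
Op 12: best P0=NH0 P1=NH1

Answer: P0:NH0 P1:NH1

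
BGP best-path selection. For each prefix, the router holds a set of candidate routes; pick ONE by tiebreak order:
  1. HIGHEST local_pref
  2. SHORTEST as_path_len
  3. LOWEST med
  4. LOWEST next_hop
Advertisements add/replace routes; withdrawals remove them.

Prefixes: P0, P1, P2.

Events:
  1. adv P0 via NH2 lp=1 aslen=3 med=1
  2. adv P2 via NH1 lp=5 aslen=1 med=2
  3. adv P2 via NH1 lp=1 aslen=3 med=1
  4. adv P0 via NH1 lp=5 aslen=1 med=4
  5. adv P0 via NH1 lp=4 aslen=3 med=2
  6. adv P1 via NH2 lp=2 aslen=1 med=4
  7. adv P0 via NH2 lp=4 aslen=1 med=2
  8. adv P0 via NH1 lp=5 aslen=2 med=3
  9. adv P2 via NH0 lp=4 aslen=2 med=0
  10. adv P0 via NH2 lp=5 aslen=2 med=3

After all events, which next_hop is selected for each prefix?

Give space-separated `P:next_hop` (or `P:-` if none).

Answer: P0:NH1 P1:NH2 P2:NH0

Derivation:
Op 1: best P0=NH2 P1=- P2=-
Op 2: best P0=NH2 P1=- P2=NH1
Op 3: best P0=NH2 P1=- P2=NH1
Op 4: best P0=NH1 P1=- P2=NH1
Op 5: best P0=NH1 P1=- P2=NH1
Op 6: best P0=NH1 P1=NH2 P2=NH1
Op 7: best P0=NH2 P1=NH2 P2=NH1
Op 8: best P0=NH1 P1=NH2 P2=NH1
Op 9: best P0=NH1 P1=NH2 P2=NH0
Op 10: best P0=NH1 P1=NH2 P2=NH0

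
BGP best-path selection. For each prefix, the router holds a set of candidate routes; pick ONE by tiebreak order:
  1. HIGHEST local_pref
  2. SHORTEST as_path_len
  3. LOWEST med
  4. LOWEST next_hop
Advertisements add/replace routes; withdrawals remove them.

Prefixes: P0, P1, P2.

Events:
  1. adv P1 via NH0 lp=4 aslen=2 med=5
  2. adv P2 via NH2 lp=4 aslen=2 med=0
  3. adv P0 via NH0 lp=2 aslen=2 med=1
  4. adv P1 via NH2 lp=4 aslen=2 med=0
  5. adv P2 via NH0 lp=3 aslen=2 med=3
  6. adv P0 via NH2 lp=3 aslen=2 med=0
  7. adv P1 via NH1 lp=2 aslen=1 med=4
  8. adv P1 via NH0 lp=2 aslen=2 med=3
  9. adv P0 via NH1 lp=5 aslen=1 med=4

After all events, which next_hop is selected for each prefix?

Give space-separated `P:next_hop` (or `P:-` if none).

Op 1: best P0=- P1=NH0 P2=-
Op 2: best P0=- P1=NH0 P2=NH2
Op 3: best P0=NH0 P1=NH0 P2=NH2
Op 4: best P0=NH0 P1=NH2 P2=NH2
Op 5: best P0=NH0 P1=NH2 P2=NH2
Op 6: best P0=NH2 P1=NH2 P2=NH2
Op 7: best P0=NH2 P1=NH2 P2=NH2
Op 8: best P0=NH2 P1=NH2 P2=NH2
Op 9: best P0=NH1 P1=NH2 P2=NH2

Answer: P0:NH1 P1:NH2 P2:NH2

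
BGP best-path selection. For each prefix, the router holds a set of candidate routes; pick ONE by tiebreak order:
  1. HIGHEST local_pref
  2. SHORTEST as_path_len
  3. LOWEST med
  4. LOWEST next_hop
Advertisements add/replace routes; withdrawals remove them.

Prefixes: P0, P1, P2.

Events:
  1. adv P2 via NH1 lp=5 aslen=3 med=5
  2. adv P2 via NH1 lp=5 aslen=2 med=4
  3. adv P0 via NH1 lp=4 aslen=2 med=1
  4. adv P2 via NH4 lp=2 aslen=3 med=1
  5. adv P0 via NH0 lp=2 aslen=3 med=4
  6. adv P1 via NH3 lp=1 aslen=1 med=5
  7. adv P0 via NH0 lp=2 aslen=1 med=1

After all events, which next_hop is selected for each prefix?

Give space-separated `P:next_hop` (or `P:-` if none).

Op 1: best P0=- P1=- P2=NH1
Op 2: best P0=- P1=- P2=NH1
Op 3: best P0=NH1 P1=- P2=NH1
Op 4: best P0=NH1 P1=- P2=NH1
Op 5: best P0=NH1 P1=- P2=NH1
Op 6: best P0=NH1 P1=NH3 P2=NH1
Op 7: best P0=NH1 P1=NH3 P2=NH1

Answer: P0:NH1 P1:NH3 P2:NH1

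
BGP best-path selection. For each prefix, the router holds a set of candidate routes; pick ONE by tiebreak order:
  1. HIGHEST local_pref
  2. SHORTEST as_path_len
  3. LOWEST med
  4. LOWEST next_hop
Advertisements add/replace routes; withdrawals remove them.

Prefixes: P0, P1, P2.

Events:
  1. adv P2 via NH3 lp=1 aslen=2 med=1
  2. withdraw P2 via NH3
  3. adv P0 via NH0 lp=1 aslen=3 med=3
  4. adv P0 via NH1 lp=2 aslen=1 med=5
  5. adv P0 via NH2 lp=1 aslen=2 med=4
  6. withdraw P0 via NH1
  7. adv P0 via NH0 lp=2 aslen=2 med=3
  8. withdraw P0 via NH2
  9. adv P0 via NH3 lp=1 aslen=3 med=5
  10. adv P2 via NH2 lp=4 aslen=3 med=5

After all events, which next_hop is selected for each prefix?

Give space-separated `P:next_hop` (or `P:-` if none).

Op 1: best P0=- P1=- P2=NH3
Op 2: best P0=- P1=- P2=-
Op 3: best P0=NH0 P1=- P2=-
Op 4: best P0=NH1 P1=- P2=-
Op 5: best P0=NH1 P1=- P2=-
Op 6: best P0=NH2 P1=- P2=-
Op 7: best P0=NH0 P1=- P2=-
Op 8: best P0=NH0 P1=- P2=-
Op 9: best P0=NH0 P1=- P2=-
Op 10: best P0=NH0 P1=- P2=NH2

Answer: P0:NH0 P1:- P2:NH2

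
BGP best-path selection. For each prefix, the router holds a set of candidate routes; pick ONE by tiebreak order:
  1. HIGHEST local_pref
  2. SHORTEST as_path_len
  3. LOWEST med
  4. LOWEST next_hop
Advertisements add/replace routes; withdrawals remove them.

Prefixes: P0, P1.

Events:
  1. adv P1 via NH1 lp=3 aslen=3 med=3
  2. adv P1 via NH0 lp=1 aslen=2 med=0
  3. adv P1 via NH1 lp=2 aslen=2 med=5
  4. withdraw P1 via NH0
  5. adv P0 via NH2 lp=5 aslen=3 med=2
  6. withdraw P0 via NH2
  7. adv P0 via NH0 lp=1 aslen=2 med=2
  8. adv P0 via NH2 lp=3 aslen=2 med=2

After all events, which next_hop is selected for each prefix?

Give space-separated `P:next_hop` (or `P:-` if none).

Op 1: best P0=- P1=NH1
Op 2: best P0=- P1=NH1
Op 3: best P0=- P1=NH1
Op 4: best P0=- P1=NH1
Op 5: best P0=NH2 P1=NH1
Op 6: best P0=- P1=NH1
Op 7: best P0=NH0 P1=NH1
Op 8: best P0=NH2 P1=NH1

Answer: P0:NH2 P1:NH1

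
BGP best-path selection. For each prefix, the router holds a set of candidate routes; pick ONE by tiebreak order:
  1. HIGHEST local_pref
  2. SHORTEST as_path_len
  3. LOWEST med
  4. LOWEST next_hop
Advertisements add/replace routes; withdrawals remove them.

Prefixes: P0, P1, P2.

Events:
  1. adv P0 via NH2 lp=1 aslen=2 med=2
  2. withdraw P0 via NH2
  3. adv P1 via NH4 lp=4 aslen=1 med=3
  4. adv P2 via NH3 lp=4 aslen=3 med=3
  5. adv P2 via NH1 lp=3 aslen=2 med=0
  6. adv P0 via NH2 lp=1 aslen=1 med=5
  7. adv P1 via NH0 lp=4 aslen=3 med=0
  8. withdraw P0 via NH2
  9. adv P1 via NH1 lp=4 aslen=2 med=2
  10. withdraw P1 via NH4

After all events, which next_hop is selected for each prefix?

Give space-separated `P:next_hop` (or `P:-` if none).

Op 1: best P0=NH2 P1=- P2=-
Op 2: best P0=- P1=- P2=-
Op 3: best P0=- P1=NH4 P2=-
Op 4: best P0=- P1=NH4 P2=NH3
Op 5: best P0=- P1=NH4 P2=NH3
Op 6: best P0=NH2 P1=NH4 P2=NH3
Op 7: best P0=NH2 P1=NH4 P2=NH3
Op 8: best P0=- P1=NH4 P2=NH3
Op 9: best P0=- P1=NH4 P2=NH3
Op 10: best P0=- P1=NH1 P2=NH3

Answer: P0:- P1:NH1 P2:NH3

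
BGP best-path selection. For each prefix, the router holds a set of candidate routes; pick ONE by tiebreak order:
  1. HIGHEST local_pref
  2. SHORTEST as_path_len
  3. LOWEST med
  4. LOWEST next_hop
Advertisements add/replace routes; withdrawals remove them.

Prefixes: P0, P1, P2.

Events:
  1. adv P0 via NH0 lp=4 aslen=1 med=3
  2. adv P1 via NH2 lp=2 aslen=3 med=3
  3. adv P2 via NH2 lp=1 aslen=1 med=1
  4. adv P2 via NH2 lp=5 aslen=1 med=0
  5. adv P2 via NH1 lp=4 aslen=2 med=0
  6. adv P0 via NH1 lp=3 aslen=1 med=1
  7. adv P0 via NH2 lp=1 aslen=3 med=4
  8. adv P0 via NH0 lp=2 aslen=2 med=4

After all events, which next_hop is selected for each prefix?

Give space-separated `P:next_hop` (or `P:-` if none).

Op 1: best P0=NH0 P1=- P2=-
Op 2: best P0=NH0 P1=NH2 P2=-
Op 3: best P0=NH0 P1=NH2 P2=NH2
Op 4: best P0=NH0 P1=NH2 P2=NH2
Op 5: best P0=NH0 P1=NH2 P2=NH2
Op 6: best P0=NH0 P1=NH2 P2=NH2
Op 7: best P0=NH0 P1=NH2 P2=NH2
Op 8: best P0=NH1 P1=NH2 P2=NH2

Answer: P0:NH1 P1:NH2 P2:NH2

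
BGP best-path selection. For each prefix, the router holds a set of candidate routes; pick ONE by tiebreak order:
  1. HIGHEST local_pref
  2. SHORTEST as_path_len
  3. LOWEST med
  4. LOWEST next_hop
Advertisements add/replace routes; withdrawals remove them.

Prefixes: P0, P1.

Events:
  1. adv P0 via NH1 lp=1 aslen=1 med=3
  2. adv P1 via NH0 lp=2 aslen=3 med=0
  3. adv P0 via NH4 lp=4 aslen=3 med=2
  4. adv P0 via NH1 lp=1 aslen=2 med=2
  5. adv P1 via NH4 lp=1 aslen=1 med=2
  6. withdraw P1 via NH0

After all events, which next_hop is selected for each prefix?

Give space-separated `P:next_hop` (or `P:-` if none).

Answer: P0:NH4 P1:NH4

Derivation:
Op 1: best P0=NH1 P1=-
Op 2: best P0=NH1 P1=NH0
Op 3: best P0=NH4 P1=NH0
Op 4: best P0=NH4 P1=NH0
Op 5: best P0=NH4 P1=NH0
Op 6: best P0=NH4 P1=NH4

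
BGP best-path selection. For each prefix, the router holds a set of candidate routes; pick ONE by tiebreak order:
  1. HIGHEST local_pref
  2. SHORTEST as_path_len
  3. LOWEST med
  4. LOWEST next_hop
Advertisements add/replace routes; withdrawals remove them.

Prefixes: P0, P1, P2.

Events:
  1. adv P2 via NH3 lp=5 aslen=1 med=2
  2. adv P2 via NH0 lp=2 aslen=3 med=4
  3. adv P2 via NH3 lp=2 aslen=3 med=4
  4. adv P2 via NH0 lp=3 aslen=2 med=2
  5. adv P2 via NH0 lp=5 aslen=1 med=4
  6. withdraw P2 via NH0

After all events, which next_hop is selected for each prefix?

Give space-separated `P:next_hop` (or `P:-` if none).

Op 1: best P0=- P1=- P2=NH3
Op 2: best P0=- P1=- P2=NH3
Op 3: best P0=- P1=- P2=NH0
Op 4: best P0=- P1=- P2=NH0
Op 5: best P0=- P1=- P2=NH0
Op 6: best P0=- P1=- P2=NH3

Answer: P0:- P1:- P2:NH3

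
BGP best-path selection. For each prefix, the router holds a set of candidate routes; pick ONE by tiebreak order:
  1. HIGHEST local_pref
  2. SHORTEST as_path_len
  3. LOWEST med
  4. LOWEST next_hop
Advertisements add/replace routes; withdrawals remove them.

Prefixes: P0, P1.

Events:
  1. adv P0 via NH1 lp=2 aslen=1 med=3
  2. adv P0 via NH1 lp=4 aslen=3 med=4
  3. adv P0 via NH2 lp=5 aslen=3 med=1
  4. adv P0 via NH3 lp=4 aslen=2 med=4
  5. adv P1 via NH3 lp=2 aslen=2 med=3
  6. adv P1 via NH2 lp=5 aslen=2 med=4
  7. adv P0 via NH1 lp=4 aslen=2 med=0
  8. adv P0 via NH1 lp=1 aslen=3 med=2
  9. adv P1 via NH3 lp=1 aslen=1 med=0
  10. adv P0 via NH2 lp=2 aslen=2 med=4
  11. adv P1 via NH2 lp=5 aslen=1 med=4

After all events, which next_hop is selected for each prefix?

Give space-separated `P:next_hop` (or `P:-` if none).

Answer: P0:NH3 P1:NH2

Derivation:
Op 1: best P0=NH1 P1=-
Op 2: best P0=NH1 P1=-
Op 3: best P0=NH2 P1=-
Op 4: best P0=NH2 P1=-
Op 5: best P0=NH2 P1=NH3
Op 6: best P0=NH2 P1=NH2
Op 7: best P0=NH2 P1=NH2
Op 8: best P0=NH2 P1=NH2
Op 9: best P0=NH2 P1=NH2
Op 10: best P0=NH3 P1=NH2
Op 11: best P0=NH3 P1=NH2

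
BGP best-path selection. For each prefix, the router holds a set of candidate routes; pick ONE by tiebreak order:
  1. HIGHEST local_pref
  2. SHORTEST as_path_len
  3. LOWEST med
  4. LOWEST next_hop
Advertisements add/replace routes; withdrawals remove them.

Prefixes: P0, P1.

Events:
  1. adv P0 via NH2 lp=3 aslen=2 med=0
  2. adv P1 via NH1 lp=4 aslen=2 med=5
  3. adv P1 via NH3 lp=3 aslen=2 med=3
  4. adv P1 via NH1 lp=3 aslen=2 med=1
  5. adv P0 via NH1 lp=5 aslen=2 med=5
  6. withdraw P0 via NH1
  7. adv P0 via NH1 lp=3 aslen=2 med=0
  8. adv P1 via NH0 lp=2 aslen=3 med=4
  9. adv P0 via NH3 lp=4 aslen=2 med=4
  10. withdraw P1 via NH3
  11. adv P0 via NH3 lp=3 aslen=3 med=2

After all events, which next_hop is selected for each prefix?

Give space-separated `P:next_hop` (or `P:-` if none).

Answer: P0:NH1 P1:NH1

Derivation:
Op 1: best P0=NH2 P1=-
Op 2: best P0=NH2 P1=NH1
Op 3: best P0=NH2 P1=NH1
Op 4: best P0=NH2 P1=NH1
Op 5: best P0=NH1 P1=NH1
Op 6: best P0=NH2 P1=NH1
Op 7: best P0=NH1 P1=NH1
Op 8: best P0=NH1 P1=NH1
Op 9: best P0=NH3 P1=NH1
Op 10: best P0=NH3 P1=NH1
Op 11: best P0=NH1 P1=NH1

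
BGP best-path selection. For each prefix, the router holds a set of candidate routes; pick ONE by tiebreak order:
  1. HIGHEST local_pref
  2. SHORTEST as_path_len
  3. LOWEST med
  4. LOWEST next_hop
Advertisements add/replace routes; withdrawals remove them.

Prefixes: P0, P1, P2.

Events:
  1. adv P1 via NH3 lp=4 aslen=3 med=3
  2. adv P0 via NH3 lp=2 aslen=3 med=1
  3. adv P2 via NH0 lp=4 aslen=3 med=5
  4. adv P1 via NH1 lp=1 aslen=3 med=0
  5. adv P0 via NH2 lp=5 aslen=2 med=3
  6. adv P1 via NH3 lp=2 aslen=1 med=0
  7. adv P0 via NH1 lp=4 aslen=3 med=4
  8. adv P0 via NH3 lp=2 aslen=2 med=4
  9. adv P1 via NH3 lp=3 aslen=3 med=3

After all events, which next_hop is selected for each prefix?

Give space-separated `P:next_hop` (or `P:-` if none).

Answer: P0:NH2 P1:NH3 P2:NH0

Derivation:
Op 1: best P0=- P1=NH3 P2=-
Op 2: best P0=NH3 P1=NH3 P2=-
Op 3: best P0=NH3 P1=NH3 P2=NH0
Op 4: best P0=NH3 P1=NH3 P2=NH0
Op 5: best P0=NH2 P1=NH3 P2=NH0
Op 6: best P0=NH2 P1=NH3 P2=NH0
Op 7: best P0=NH2 P1=NH3 P2=NH0
Op 8: best P0=NH2 P1=NH3 P2=NH0
Op 9: best P0=NH2 P1=NH3 P2=NH0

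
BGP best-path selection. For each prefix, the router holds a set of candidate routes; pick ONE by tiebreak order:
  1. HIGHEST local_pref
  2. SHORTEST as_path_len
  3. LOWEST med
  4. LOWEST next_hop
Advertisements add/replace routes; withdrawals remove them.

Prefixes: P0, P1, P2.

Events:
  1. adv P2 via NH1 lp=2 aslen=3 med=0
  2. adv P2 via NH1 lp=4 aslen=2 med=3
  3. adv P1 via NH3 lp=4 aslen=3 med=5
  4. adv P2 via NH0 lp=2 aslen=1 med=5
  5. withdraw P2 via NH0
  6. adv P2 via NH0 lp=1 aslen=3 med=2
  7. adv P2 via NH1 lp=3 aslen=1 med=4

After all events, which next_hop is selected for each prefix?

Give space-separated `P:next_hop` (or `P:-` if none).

Answer: P0:- P1:NH3 P2:NH1

Derivation:
Op 1: best P0=- P1=- P2=NH1
Op 2: best P0=- P1=- P2=NH1
Op 3: best P0=- P1=NH3 P2=NH1
Op 4: best P0=- P1=NH3 P2=NH1
Op 5: best P0=- P1=NH3 P2=NH1
Op 6: best P0=- P1=NH3 P2=NH1
Op 7: best P0=- P1=NH3 P2=NH1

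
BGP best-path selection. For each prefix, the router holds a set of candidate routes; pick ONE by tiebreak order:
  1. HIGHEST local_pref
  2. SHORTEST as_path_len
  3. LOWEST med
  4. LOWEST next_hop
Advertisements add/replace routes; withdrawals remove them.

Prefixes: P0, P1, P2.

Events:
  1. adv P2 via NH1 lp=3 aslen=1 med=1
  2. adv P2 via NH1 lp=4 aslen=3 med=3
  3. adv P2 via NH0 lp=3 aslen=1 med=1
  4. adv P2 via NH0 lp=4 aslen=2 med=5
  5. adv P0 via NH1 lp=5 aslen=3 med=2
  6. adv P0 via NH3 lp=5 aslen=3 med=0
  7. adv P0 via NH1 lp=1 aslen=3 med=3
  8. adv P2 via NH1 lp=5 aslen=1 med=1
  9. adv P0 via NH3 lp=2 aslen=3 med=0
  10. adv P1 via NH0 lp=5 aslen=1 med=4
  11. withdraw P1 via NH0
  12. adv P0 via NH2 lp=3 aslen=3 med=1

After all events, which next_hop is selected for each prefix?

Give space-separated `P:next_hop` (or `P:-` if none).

Answer: P0:NH2 P1:- P2:NH1

Derivation:
Op 1: best P0=- P1=- P2=NH1
Op 2: best P0=- P1=- P2=NH1
Op 3: best P0=- P1=- P2=NH1
Op 4: best P0=- P1=- P2=NH0
Op 5: best P0=NH1 P1=- P2=NH0
Op 6: best P0=NH3 P1=- P2=NH0
Op 7: best P0=NH3 P1=- P2=NH0
Op 8: best P0=NH3 P1=- P2=NH1
Op 9: best P0=NH3 P1=- P2=NH1
Op 10: best P0=NH3 P1=NH0 P2=NH1
Op 11: best P0=NH3 P1=- P2=NH1
Op 12: best P0=NH2 P1=- P2=NH1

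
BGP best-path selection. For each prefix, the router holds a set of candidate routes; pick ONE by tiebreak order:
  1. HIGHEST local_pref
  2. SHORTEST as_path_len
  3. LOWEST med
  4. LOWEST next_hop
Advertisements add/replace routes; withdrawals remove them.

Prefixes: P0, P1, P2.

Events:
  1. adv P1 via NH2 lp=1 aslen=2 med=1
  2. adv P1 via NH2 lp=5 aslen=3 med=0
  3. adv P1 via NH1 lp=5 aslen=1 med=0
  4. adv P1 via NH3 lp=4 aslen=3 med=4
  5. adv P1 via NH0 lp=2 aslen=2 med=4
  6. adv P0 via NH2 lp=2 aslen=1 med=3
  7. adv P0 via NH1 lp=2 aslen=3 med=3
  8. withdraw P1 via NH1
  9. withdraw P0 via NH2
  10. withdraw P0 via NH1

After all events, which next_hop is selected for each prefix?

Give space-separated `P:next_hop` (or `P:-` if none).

Answer: P0:- P1:NH2 P2:-

Derivation:
Op 1: best P0=- P1=NH2 P2=-
Op 2: best P0=- P1=NH2 P2=-
Op 3: best P0=- P1=NH1 P2=-
Op 4: best P0=- P1=NH1 P2=-
Op 5: best P0=- P1=NH1 P2=-
Op 6: best P0=NH2 P1=NH1 P2=-
Op 7: best P0=NH2 P1=NH1 P2=-
Op 8: best P0=NH2 P1=NH2 P2=-
Op 9: best P0=NH1 P1=NH2 P2=-
Op 10: best P0=- P1=NH2 P2=-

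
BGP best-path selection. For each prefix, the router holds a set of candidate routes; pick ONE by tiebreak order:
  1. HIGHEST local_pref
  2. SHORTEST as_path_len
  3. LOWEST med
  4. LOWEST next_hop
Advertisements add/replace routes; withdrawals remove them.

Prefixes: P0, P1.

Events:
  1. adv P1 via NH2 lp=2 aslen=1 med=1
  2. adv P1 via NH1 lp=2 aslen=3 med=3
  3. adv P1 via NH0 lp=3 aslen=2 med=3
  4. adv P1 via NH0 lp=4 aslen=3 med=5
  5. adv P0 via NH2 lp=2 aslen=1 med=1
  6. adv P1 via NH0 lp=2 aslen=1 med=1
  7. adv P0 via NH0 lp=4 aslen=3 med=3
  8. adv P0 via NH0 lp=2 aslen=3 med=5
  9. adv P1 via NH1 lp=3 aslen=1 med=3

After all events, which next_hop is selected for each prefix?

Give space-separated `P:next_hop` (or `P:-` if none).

Op 1: best P0=- P1=NH2
Op 2: best P0=- P1=NH2
Op 3: best P0=- P1=NH0
Op 4: best P0=- P1=NH0
Op 5: best P0=NH2 P1=NH0
Op 6: best P0=NH2 P1=NH0
Op 7: best P0=NH0 P1=NH0
Op 8: best P0=NH2 P1=NH0
Op 9: best P0=NH2 P1=NH1

Answer: P0:NH2 P1:NH1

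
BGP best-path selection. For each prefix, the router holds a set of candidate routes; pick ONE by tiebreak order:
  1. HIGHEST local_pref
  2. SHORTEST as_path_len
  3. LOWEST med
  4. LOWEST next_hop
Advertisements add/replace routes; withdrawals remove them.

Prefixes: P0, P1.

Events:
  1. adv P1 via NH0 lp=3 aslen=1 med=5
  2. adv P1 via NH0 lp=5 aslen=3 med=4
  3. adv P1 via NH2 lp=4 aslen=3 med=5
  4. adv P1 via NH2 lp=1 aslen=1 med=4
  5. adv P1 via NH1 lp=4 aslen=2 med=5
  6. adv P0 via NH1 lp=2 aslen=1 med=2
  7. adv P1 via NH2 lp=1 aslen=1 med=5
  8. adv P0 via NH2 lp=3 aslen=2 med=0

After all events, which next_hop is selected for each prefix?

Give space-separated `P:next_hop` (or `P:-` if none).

Answer: P0:NH2 P1:NH0

Derivation:
Op 1: best P0=- P1=NH0
Op 2: best P0=- P1=NH0
Op 3: best P0=- P1=NH0
Op 4: best P0=- P1=NH0
Op 5: best P0=- P1=NH0
Op 6: best P0=NH1 P1=NH0
Op 7: best P0=NH1 P1=NH0
Op 8: best P0=NH2 P1=NH0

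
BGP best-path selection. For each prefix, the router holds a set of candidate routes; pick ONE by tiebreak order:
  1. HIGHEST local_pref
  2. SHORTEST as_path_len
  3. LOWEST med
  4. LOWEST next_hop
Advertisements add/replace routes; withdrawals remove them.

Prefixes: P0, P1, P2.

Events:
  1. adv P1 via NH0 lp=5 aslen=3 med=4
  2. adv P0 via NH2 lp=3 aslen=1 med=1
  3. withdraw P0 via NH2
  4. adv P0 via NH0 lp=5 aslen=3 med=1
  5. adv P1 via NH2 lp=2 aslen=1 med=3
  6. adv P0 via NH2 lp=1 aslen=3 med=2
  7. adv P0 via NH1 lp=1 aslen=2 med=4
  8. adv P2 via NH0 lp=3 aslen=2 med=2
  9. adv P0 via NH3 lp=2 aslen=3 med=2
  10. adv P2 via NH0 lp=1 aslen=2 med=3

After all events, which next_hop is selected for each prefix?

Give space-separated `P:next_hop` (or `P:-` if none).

Answer: P0:NH0 P1:NH0 P2:NH0

Derivation:
Op 1: best P0=- P1=NH0 P2=-
Op 2: best P0=NH2 P1=NH0 P2=-
Op 3: best P0=- P1=NH0 P2=-
Op 4: best P0=NH0 P1=NH0 P2=-
Op 5: best P0=NH0 P1=NH0 P2=-
Op 6: best P0=NH0 P1=NH0 P2=-
Op 7: best P0=NH0 P1=NH0 P2=-
Op 8: best P0=NH0 P1=NH0 P2=NH0
Op 9: best P0=NH0 P1=NH0 P2=NH0
Op 10: best P0=NH0 P1=NH0 P2=NH0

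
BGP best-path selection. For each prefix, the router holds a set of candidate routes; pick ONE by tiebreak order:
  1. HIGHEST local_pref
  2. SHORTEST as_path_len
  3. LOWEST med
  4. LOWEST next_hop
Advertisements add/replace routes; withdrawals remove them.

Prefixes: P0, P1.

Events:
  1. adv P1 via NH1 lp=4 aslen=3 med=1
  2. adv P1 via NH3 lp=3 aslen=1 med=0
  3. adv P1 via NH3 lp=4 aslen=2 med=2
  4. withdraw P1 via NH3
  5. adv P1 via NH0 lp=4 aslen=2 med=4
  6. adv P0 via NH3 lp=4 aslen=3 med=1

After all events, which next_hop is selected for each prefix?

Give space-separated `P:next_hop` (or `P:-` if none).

Op 1: best P0=- P1=NH1
Op 2: best P0=- P1=NH1
Op 3: best P0=- P1=NH3
Op 4: best P0=- P1=NH1
Op 5: best P0=- P1=NH0
Op 6: best P0=NH3 P1=NH0

Answer: P0:NH3 P1:NH0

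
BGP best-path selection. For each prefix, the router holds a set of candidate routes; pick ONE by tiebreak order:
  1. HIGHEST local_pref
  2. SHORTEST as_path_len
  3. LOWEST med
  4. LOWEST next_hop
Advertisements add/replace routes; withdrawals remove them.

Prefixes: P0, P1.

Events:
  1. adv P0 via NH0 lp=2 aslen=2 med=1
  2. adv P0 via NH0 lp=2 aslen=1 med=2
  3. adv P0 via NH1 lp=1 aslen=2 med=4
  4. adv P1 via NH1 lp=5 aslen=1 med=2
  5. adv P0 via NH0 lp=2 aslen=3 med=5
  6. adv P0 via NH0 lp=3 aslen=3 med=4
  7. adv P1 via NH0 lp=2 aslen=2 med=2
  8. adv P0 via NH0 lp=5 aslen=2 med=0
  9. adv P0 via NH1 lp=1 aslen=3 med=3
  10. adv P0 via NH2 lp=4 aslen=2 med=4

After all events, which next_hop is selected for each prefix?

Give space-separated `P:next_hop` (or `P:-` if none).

Op 1: best P0=NH0 P1=-
Op 2: best P0=NH0 P1=-
Op 3: best P0=NH0 P1=-
Op 4: best P0=NH0 P1=NH1
Op 5: best P0=NH0 P1=NH1
Op 6: best P0=NH0 P1=NH1
Op 7: best P0=NH0 P1=NH1
Op 8: best P0=NH0 P1=NH1
Op 9: best P0=NH0 P1=NH1
Op 10: best P0=NH0 P1=NH1

Answer: P0:NH0 P1:NH1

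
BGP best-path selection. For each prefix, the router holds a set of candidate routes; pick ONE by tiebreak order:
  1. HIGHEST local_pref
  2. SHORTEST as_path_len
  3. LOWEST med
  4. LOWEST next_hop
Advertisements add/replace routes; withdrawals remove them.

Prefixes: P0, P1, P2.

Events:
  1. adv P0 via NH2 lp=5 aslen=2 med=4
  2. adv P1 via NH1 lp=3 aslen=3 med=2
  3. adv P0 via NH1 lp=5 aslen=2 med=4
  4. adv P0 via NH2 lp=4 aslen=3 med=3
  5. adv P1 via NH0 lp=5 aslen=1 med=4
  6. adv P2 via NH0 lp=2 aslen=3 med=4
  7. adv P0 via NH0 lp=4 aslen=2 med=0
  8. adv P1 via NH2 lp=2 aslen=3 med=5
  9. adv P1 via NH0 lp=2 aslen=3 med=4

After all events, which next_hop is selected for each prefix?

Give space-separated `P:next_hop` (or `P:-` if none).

Op 1: best P0=NH2 P1=- P2=-
Op 2: best P0=NH2 P1=NH1 P2=-
Op 3: best P0=NH1 P1=NH1 P2=-
Op 4: best P0=NH1 P1=NH1 P2=-
Op 5: best P0=NH1 P1=NH0 P2=-
Op 6: best P0=NH1 P1=NH0 P2=NH0
Op 7: best P0=NH1 P1=NH0 P2=NH0
Op 8: best P0=NH1 P1=NH0 P2=NH0
Op 9: best P0=NH1 P1=NH1 P2=NH0

Answer: P0:NH1 P1:NH1 P2:NH0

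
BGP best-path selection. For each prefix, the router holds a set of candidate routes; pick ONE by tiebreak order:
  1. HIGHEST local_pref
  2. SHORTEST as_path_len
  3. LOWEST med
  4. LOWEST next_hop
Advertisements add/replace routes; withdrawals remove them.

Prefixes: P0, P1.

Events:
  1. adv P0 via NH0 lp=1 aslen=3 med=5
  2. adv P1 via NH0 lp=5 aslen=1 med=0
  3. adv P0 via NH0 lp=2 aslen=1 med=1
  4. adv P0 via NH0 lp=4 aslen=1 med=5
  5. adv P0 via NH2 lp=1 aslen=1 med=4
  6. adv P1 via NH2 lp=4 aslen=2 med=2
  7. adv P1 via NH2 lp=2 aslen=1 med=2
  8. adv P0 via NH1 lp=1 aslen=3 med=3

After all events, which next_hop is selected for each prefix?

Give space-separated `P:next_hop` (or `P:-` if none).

Op 1: best P0=NH0 P1=-
Op 2: best P0=NH0 P1=NH0
Op 3: best P0=NH0 P1=NH0
Op 4: best P0=NH0 P1=NH0
Op 5: best P0=NH0 P1=NH0
Op 6: best P0=NH0 P1=NH0
Op 7: best P0=NH0 P1=NH0
Op 8: best P0=NH0 P1=NH0

Answer: P0:NH0 P1:NH0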